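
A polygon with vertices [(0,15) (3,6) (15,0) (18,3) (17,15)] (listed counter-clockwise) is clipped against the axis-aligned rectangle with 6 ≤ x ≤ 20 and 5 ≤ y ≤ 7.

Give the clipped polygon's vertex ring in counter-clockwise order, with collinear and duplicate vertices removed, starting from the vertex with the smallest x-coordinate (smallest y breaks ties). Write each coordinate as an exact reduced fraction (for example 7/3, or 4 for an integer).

Clipped polygon: [(6,5) (107/6,5) (53/3,7) (6,7)]

1. After x ≥ 6: [(6,15) (6,9/2) (15,0) (18,3) (17,15)]
2. After x ≤ 20: [(6,15) (6,9/2) (15,0) (18,3) (17,15)]
3. After y ≥ 5: [(6,15) (6,5) (107/6,5) (17,15)]
4. After y ≤ 7: [(6,7) (6,5) (107/6,5) (53/3,7)]
5. Canonical ring: [(6,5) (107/6,5) (53/3,7) (6,7)]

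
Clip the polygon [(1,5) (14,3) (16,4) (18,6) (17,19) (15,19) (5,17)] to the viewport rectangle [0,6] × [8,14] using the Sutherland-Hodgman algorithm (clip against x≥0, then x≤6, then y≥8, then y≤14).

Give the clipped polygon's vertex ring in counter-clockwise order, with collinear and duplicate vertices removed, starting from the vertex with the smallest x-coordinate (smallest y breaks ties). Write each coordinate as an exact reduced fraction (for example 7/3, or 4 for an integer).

1. After x ≥ 0: [(1,5) (14,3) (16,4) (18,6) (17,19) (15,19) (5,17)]
2. After x ≤ 6: [(1,5) (6,55/13) (6,86/5) (5,17)]
3. After y ≥ 8: [(2,8) (6,8) (6,86/5) (5,17)]
4. After y ≤ 14: [(4,14) (2,8) (6,8) (6,14)]
5. Canonical ring: [(2,8) (6,8) (6,14) (4,14)]

Clipped polygon: [(2,8) (6,8) (6,14) (4,14)]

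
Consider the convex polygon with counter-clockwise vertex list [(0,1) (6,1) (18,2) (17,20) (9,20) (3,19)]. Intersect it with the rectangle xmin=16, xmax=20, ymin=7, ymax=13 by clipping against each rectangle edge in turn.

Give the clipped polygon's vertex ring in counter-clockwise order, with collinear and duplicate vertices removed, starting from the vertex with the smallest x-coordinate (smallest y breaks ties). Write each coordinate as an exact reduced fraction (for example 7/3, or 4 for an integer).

Clipped polygon: [(16,7) (319/18,7) (313/18,13) (16,13)]

1. After x ≥ 16: [(16,11/6) (18,2) (17,20) (16,20)]
2. After x ≤ 20: [(16,11/6) (18,2) (17,20) (16,20)]
3. After y ≥ 7: [(16,7) (319/18,7) (17,20) (16,20)]
4. After y ≤ 13: [(16,13) (16,7) (319/18,7) (313/18,13)]
5. Canonical ring: [(16,7) (319/18,7) (313/18,13) (16,13)]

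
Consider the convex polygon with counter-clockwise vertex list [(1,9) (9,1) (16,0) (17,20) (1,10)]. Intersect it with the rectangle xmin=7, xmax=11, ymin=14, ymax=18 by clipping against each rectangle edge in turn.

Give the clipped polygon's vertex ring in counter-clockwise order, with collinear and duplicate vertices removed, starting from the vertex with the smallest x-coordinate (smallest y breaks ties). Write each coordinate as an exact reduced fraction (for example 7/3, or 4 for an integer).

1. After x ≥ 7: [(7,3) (9,1) (16,0) (17,20) (7,55/4)]
2. After x ≤ 11: [(7,3) (9,1) (11,5/7) (11,65/4) (7,55/4)]
3. After y ≥ 14: [(11,14) (11,65/4) (37/5,14)]
4. After y ≤ 18: [(11,14) (11,65/4) (37/5,14)]
5. Canonical ring: [(37/5,14) (11,14) (11,65/4)]

Clipped polygon: [(37/5,14) (11,14) (11,65/4)]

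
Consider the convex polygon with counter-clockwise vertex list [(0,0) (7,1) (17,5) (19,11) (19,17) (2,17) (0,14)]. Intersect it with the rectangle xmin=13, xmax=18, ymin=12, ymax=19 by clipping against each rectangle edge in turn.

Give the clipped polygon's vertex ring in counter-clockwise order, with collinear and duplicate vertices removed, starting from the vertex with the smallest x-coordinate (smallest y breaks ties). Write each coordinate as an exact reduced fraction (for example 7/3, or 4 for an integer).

1. After x ≥ 13: [(13,17/5) (17,5) (19,11) (19,17) (13,17)]
2. After x ≤ 18: [(13,17/5) (17,5) (18,8) (18,17) (13,17)]
3. After y ≥ 12: [(13,12) (18,12) (18,17) (13,17)]
4. After y ≤ 19: [(13,12) (18,12) (18,17) (13,17)]
5. Canonical ring: [(13,12) (18,12) (18,17) (13,17)]

Clipped polygon: [(13,12) (18,12) (18,17) (13,17)]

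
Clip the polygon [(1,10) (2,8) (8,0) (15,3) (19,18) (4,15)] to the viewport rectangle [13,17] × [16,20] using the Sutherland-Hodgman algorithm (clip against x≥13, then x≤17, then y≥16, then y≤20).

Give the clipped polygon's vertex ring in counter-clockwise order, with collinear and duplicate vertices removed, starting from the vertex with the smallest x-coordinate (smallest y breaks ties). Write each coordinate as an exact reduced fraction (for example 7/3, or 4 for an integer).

Clipped polygon: [(13,16) (17,16) (17,88/5) (13,84/5)]

1. After x ≥ 13: [(13,15/7) (15,3) (19,18) (13,84/5)]
2. After x ≤ 17: [(13,15/7) (15,3) (17,21/2) (17,88/5) (13,84/5)]
3. After y ≥ 16: [(13,16) (17,16) (17,88/5) (13,84/5)]
4. After y ≤ 20: [(13,16) (17,16) (17,88/5) (13,84/5)]
5. Canonical ring: [(13,16) (17,16) (17,88/5) (13,84/5)]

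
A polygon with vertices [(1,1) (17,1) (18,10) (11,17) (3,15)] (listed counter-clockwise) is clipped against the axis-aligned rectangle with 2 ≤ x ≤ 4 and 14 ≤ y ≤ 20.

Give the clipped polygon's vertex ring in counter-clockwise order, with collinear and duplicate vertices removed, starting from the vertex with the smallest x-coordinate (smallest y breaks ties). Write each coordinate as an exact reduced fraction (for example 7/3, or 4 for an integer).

Clipped polygon: [(20/7,14) (4,14) (4,61/4) (3,15)]

1. After x ≥ 2: [(2,8) (2,1) (17,1) (18,10) (11,17) (3,15)]
2. After x ≤ 4: [(2,8) (2,1) (4,1) (4,61/4) (3,15)]
3. After y ≥ 14: [(20/7,14) (4,14) (4,61/4) (3,15)]
4. After y ≤ 20: [(20/7,14) (4,14) (4,61/4) (3,15)]
5. Canonical ring: [(20/7,14) (4,14) (4,61/4) (3,15)]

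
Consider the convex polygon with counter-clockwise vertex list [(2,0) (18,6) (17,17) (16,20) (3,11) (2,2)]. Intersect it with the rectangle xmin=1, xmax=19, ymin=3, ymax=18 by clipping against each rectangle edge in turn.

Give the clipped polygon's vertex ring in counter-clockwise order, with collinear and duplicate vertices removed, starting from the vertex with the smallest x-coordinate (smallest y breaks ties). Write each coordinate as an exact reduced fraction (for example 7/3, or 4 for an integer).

1. After x ≥ 1: [(2,0) (18,6) (17,17) (16,20) (3,11) (2,2)]
2. After x ≤ 19: [(2,0) (18,6) (17,17) (16,20) (3,11) (2,2)]
3. After y ≥ 3: [(10,3) (18,6) (17,17) (16,20) (3,11) (19/9,3)]
4. After y ≤ 18: [(10,3) (18,6) (17,17) (50/3,18) (118/9,18) (3,11) (19/9,3)]
5. Canonical ring: [(19/9,3) (10,3) (18,6) (17,17) (50/3,18) (118/9,18) (3,11)]

Clipped polygon: [(19/9,3) (10,3) (18,6) (17,17) (50/3,18) (118/9,18) (3,11)]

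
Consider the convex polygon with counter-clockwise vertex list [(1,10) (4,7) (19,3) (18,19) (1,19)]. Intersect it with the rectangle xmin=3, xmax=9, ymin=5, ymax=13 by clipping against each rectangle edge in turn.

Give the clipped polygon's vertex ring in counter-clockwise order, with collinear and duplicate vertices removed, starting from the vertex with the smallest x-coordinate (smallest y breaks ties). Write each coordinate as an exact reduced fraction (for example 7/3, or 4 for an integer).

1. After x ≥ 3: [(3,8) (4,7) (19,3) (18,19) (3,19)]
2. After x ≤ 9: [(3,8) (4,7) (9,17/3) (9,19) (3,19)]
3. After y ≥ 5: [(3,8) (4,7) (9,17/3) (9,19) (3,19)]
4. After y ≤ 13: [(3,13) (3,8) (4,7) (9,17/3) (9,13)]
5. Canonical ring: [(3,8) (4,7) (9,17/3) (9,13) (3,13)]

Clipped polygon: [(3,8) (4,7) (9,17/3) (9,13) (3,13)]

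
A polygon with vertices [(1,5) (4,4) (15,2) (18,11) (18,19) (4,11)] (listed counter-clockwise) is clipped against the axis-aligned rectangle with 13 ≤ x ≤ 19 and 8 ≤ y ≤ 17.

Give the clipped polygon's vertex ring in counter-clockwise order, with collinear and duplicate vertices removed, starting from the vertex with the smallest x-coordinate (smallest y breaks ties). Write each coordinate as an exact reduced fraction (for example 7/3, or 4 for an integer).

Clipped polygon: [(13,8) (17,8) (18,11) (18,17) (29/2,17) (13,113/7)]

1. After x ≥ 13: [(13,26/11) (15,2) (18,11) (18,19) (13,113/7)]
2. After x ≤ 19: [(13,26/11) (15,2) (18,11) (18,19) (13,113/7)]
3. After y ≥ 8: [(13,8) (17,8) (18,11) (18,19) (13,113/7)]
4. After y ≤ 17: [(13,8) (17,8) (18,11) (18,17) (29/2,17) (13,113/7)]
5. Canonical ring: [(13,8) (17,8) (18,11) (18,17) (29/2,17) (13,113/7)]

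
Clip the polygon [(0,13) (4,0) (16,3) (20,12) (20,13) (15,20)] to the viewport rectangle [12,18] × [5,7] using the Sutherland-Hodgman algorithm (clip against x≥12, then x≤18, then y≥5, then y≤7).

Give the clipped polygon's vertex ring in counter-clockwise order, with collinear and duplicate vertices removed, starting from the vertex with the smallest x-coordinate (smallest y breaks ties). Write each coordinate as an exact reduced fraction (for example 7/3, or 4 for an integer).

Clipped polygon: [(12,5) (152/9,5) (160/9,7) (12,7)]

1. After x ≥ 12: [(12,93/5) (12,2) (16,3) (20,12) (20,13) (15,20)]
2. After x ≤ 18: [(12,93/5) (12,2) (16,3) (18,15/2) (18,79/5) (15,20)]
3. After y ≥ 5: [(12,93/5) (12,5) (152/9,5) (18,15/2) (18,79/5) (15,20)]
4. After y ≤ 7: [(12,7) (12,5) (152/9,5) (160/9,7)]
5. Canonical ring: [(12,5) (152/9,5) (160/9,7) (12,7)]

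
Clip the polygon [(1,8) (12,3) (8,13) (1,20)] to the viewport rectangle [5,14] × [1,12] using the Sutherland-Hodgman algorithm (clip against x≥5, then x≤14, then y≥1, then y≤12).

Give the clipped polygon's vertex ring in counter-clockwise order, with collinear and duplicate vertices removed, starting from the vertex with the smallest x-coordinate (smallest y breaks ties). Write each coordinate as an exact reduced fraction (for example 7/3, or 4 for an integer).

Clipped polygon: [(5,68/11) (12,3) (42/5,12) (5,12)]

1. After x ≥ 5: [(5,68/11) (12,3) (8,13) (5,16)]
2. After x ≤ 14: [(5,68/11) (12,3) (8,13) (5,16)]
3. After y ≥ 1: [(5,68/11) (12,3) (8,13) (5,16)]
4. After y ≤ 12: [(5,12) (5,68/11) (12,3) (42/5,12)]
5. Canonical ring: [(5,68/11) (12,3) (42/5,12) (5,12)]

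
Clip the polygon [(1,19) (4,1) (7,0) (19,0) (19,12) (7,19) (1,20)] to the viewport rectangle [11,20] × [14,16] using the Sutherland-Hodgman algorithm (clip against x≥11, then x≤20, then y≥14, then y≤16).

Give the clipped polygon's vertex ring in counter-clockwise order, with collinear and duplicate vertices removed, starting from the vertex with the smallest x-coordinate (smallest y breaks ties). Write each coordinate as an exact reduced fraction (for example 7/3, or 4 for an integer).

1. After x ≥ 11: [(11,0) (19,0) (19,12) (11,50/3)]
2. After x ≤ 20: [(11,0) (19,0) (19,12) (11,50/3)]
3. After y ≥ 14: [(11,14) (109/7,14) (11,50/3)]
4. After y ≤ 16: [(11,16) (11,14) (109/7,14) (85/7,16)]
5. Canonical ring: [(11,14) (109/7,14) (85/7,16) (11,16)]

Clipped polygon: [(11,14) (109/7,14) (85/7,16) (11,16)]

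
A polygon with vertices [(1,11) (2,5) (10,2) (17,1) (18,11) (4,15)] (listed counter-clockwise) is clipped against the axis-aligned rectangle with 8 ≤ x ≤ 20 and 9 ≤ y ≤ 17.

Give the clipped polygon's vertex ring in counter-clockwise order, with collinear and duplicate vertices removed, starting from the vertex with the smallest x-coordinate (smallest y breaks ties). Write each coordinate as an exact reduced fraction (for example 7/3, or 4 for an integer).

1. After x ≥ 8: [(8,11/4) (10,2) (17,1) (18,11) (8,97/7)]
2. After x ≤ 20: [(8,11/4) (10,2) (17,1) (18,11) (8,97/7)]
3. After y ≥ 9: [(8,9) (89/5,9) (18,11) (8,97/7)]
4. After y ≤ 17: [(8,9) (89/5,9) (18,11) (8,97/7)]
5. Canonical ring: [(8,9) (89/5,9) (18,11) (8,97/7)]

Clipped polygon: [(8,9) (89/5,9) (18,11) (8,97/7)]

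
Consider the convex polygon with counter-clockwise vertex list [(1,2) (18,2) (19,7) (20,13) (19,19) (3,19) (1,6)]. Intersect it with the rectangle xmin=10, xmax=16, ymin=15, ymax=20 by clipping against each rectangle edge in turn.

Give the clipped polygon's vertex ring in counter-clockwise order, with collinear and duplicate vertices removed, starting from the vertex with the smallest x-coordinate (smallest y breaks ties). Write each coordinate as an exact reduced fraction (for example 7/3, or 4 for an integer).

Clipped polygon: [(10,15) (16,15) (16,19) (10,19)]

1. After x ≥ 10: [(10,2) (18,2) (19,7) (20,13) (19,19) (10,19)]
2. After x ≤ 16: [(10,2) (16,2) (16,19) (10,19)]
3. After y ≥ 15: [(10,15) (16,15) (16,19) (10,19)]
4. After y ≤ 20: [(10,15) (16,15) (16,19) (10,19)]
5. Canonical ring: [(10,15) (16,15) (16,19) (10,19)]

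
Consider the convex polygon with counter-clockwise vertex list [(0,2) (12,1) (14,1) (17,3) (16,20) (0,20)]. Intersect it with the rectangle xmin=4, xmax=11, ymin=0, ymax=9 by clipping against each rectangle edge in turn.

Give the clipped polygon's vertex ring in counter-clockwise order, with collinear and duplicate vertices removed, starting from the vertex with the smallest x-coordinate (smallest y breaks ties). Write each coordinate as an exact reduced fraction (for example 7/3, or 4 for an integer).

Clipped polygon: [(4,5/3) (11,13/12) (11,9) (4,9)]

1. After x ≥ 4: [(4,5/3) (12,1) (14,1) (17,3) (16,20) (4,20)]
2. After x ≤ 11: [(4,5/3) (11,13/12) (11,20) (4,20)]
3. After y ≥ 0: [(4,5/3) (11,13/12) (11,20) (4,20)]
4. After y ≤ 9: [(4,9) (4,5/3) (11,13/12) (11,9)]
5. Canonical ring: [(4,5/3) (11,13/12) (11,9) (4,9)]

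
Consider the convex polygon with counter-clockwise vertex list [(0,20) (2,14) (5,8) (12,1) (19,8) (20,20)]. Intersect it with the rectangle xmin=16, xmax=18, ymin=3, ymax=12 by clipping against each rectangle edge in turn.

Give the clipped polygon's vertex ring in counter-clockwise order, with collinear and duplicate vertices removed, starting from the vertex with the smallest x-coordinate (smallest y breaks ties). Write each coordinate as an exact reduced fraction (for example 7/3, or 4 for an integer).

Clipped polygon: [(16,5) (18,7) (18,12) (16,12)]

1. After x ≥ 16: [(16,20) (16,5) (19,8) (20,20)]
2. After x ≤ 18: [(18,20) (16,20) (16,5) (18,7)]
3. After y ≥ 3: [(18,20) (16,20) (16,5) (18,7)]
4. After y ≤ 12: [(18,12) (16,12) (16,5) (18,7)]
5. Canonical ring: [(16,5) (18,7) (18,12) (16,12)]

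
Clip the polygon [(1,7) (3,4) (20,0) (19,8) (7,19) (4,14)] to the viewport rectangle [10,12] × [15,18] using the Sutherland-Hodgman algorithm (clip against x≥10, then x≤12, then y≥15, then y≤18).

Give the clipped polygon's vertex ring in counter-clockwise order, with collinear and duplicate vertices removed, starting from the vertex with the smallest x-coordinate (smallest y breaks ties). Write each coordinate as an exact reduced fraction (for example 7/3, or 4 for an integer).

1. After x ≥ 10: [(10,40/17) (20,0) (19,8) (10,65/4)]
2. After x ≤ 12: [(10,40/17) (12,32/17) (12,173/12) (10,65/4)]
3. After y ≥ 15: [(10,15) (125/11,15) (10,65/4)]
4. After y ≤ 18: [(10,15) (125/11,15) (10,65/4)]
5. Canonical ring: [(10,15) (125/11,15) (10,65/4)]

Clipped polygon: [(10,15) (125/11,15) (10,65/4)]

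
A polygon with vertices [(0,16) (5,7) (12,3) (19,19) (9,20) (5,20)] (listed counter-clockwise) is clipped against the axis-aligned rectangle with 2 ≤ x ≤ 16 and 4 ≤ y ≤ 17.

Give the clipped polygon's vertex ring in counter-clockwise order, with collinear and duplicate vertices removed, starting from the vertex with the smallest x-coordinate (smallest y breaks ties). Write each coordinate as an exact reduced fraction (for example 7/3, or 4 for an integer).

1. After x ≥ 2: [(2,88/5) (2,62/5) (5,7) (12,3) (19,19) (9,20) (5,20)]
2. After x ≤ 16: [(2,88/5) (2,62/5) (5,7) (12,3) (16,85/7) (16,193/10) (9,20) (5,20)]
3. After y ≥ 4: [(2,88/5) (2,62/5) (5,7) (41/4,4) (199/16,4) (16,85/7) (16,193/10) (9,20) (5,20)]
4. After y ≤ 17: [(2,17) (2,62/5) (5,7) (41/4,4) (199/16,4) (16,85/7) (16,17)]
5. Canonical ring: [(2,62/5) (5,7) (41/4,4) (199/16,4) (16,85/7) (16,17) (2,17)]

Clipped polygon: [(2,62/5) (5,7) (41/4,4) (199/16,4) (16,85/7) (16,17) (2,17)]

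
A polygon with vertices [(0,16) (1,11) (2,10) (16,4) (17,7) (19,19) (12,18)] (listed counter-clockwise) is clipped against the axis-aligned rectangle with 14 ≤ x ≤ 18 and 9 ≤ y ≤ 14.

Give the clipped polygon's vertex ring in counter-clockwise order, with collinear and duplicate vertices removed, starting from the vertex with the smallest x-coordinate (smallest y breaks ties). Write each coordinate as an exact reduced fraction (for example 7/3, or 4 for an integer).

1. After x ≥ 14: [(14,34/7) (16,4) (17,7) (19,19) (14,128/7)]
2. After x ≤ 18: [(14,34/7) (16,4) (17,7) (18,13) (18,132/7) (14,128/7)]
3. After y ≥ 9: [(14,9) (52/3,9) (18,13) (18,132/7) (14,128/7)]
4. After y ≤ 14: [(14,14) (14,9) (52/3,9) (18,13) (18,14)]
5. Canonical ring: [(14,9) (52/3,9) (18,13) (18,14) (14,14)]

Clipped polygon: [(14,9) (52/3,9) (18,13) (18,14) (14,14)]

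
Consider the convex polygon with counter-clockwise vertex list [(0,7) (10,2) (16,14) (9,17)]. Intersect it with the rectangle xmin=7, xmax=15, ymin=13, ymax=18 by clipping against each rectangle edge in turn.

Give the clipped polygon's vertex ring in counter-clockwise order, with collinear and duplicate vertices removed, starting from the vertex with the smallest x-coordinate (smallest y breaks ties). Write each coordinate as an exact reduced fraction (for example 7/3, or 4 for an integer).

1. After x ≥ 7: [(7,133/9) (7,7/2) (10,2) (16,14) (9,17)]
2. After x ≤ 15: [(7,133/9) (7,7/2) (10,2) (15,12) (15,101/7) (9,17)]
3. After y ≥ 13: [(7,133/9) (7,13) (15,13) (15,101/7) (9,17)]
4. After y ≤ 18: [(7,133/9) (7,13) (15,13) (15,101/7) (9,17)]
5. Canonical ring: [(7,13) (15,13) (15,101/7) (9,17) (7,133/9)]

Clipped polygon: [(7,13) (15,13) (15,101/7) (9,17) (7,133/9)]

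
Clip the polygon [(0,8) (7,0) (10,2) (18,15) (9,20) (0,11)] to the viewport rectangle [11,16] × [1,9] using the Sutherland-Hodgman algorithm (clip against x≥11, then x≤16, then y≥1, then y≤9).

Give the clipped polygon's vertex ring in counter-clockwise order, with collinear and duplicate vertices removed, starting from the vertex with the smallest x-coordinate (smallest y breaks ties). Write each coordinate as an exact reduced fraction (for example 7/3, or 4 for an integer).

1. After x ≥ 11: [(11,29/8) (18,15) (11,170/9)]
2. After x ≤ 16: [(11,29/8) (16,47/4) (16,145/9) (11,170/9)]
3. After y ≥ 1: [(11,29/8) (16,47/4) (16,145/9) (11,170/9)]
4. After y ≤ 9: [(11,9) (11,29/8) (186/13,9)]
5. Canonical ring: [(11,29/8) (186/13,9) (11,9)]

Clipped polygon: [(11,29/8) (186/13,9) (11,9)]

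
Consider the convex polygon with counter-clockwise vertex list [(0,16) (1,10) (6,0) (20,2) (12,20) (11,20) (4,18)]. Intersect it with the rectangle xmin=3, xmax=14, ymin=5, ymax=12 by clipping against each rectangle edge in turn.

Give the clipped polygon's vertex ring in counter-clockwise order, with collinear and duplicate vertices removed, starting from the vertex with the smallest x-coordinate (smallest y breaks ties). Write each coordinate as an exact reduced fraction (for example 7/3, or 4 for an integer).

Clipped polygon: [(3,6) (7/2,5) (14,5) (14,12) (3,12)]

1. After x ≥ 3: [(3,35/2) (3,6) (6,0) (20,2) (12,20) (11,20) (4,18)]
2. After x ≤ 14: [(3,35/2) (3,6) (6,0) (14,8/7) (14,31/2) (12,20) (11,20) (4,18)]
3. After y ≥ 5: [(3,35/2) (3,6) (7/2,5) (14,5) (14,31/2) (12,20) (11,20) (4,18)]
4. After y ≤ 12: [(3,12) (3,6) (7/2,5) (14,5) (14,12)]
5. Canonical ring: [(3,6) (7/2,5) (14,5) (14,12) (3,12)]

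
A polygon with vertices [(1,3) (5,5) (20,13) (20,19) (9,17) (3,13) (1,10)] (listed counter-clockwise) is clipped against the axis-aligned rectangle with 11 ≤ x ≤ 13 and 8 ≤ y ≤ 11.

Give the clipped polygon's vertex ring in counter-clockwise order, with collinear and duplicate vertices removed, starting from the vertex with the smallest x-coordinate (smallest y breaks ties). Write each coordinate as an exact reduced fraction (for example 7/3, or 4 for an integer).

Clipped polygon: [(11,41/5) (13,139/15) (13,11) (11,11)]

1. After x ≥ 11: [(11,41/5) (20,13) (20,19) (11,191/11)]
2. After x ≤ 13: [(11,41/5) (13,139/15) (13,195/11) (11,191/11)]
3. After y ≥ 8: [(11,41/5) (13,139/15) (13,195/11) (11,191/11)]
4. After y ≤ 11: [(11,11) (11,41/5) (13,139/15) (13,11)]
5. Canonical ring: [(11,41/5) (13,139/15) (13,11) (11,11)]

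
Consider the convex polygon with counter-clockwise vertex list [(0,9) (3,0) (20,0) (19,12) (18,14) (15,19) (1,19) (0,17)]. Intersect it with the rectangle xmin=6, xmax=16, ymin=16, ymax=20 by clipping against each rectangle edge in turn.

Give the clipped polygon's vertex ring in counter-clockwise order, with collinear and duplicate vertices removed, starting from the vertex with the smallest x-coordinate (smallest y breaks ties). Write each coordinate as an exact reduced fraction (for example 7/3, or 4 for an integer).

1. After x ≥ 6: [(6,0) (20,0) (19,12) (18,14) (15,19) (6,19)]
2. After x ≤ 16: [(6,0) (16,0) (16,52/3) (15,19) (6,19)]
3. After y ≥ 16: [(6,16) (16,16) (16,52/3) (15,19) (6,19)]
4. After y ≤ 20: [(6,16) (16,16) (16,52/3) (15,19) (6,19)]
5. Canonical ring: [(6,16) (16,16) (16,52/3) (15,19) (6,19)]

Clipped polygon: [(6,16) (16,16) (16,52/3) (15,19) (6,19)]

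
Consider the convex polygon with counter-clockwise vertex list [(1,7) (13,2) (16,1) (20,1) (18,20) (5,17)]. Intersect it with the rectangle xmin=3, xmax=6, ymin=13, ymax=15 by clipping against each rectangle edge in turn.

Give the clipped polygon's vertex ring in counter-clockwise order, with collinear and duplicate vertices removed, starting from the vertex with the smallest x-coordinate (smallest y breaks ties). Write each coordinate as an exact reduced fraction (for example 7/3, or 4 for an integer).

1. After x ≥ 3: [(3,12) (3,37/6) (13,2) (16,1) (20,1) (18,20) (5,17)]
2. After x ≤ 6: [(3,12) (3,37/6) (6,59/12) (6,224/13) (5,17)]
3. After y ≥ 13: [(17/5,13) (6,13) (6,224/13) (5,17)]
4. After y ≤ 15: [(21/5,15) (17/5,13) (6,13) (6,15)]
5. Canonical ring: [(17/5,13) (6,13) (6,15) (21/5,15)]

Clipped polygon: [(17/5,13) (6,13) (6,15) (21/5,15)]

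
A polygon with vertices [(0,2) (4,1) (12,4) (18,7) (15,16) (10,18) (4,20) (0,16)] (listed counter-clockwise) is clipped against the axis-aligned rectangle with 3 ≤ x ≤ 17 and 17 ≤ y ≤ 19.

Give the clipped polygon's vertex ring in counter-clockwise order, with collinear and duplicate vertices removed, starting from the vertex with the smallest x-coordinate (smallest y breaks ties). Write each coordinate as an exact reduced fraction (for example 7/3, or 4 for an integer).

1. After x ≥ 3: [(3,5/4) (4,1) (12,4) (18,7) (15,16) (10,18) (4,20) (3,19)]
2. After x ≤ 17: [(3,5/4) (4,1) (12,4) (17,13/2) (17,10) (15,16) (10,18) (4,20) (3,19)]
3. After y ≥ 17: [(3,17) (25/2,17) (10,18) (4,20) (3,19)]
4. After y ≤ 19: [(3,17) (25/2,17) (10,18) (7,19) (3,19) (3,19)]
5. Canonical ring: [(3,17) (25/2,17) (10,18) (7,19) (3,19)]

Clipped polygon: [(3,17) (25/2,17) (10,18) (7,19) (3,19)]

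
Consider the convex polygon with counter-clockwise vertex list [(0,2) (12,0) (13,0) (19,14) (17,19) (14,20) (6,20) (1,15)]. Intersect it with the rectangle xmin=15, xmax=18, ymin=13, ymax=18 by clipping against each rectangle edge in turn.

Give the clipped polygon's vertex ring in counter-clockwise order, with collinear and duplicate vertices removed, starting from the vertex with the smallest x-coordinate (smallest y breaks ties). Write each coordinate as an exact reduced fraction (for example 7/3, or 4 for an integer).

1. After x ≥ 15: [(15,14/3) (19,14) (17,19) (15,59/3)]
2. After x ≤ 18: [(15,14/3) (18,35/3) (18,33/2) (17,19) (15,59/3)]
3. After y ≥ 13: [(15,13) (18,13) (18,33/2) (17,19) (15,59/3)]
4. After y ≤ 18: [(15,18) (15,13) (18,13) (18,33/2) (87/5,18)]
5. Canonical ring: [(15,13) (18,13) (18,33/2) (87/5,18) (15,18)]

Clipped polygon: [(15,13) (18,13) (18,33/2) (87/5,18) (15,18)]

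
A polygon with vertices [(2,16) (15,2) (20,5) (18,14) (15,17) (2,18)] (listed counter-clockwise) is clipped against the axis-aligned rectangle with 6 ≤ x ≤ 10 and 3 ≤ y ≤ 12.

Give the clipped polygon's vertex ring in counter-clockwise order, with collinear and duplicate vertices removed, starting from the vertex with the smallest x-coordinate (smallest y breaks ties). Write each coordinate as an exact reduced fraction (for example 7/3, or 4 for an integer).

Clipped polygon: [(6,152/13) (10,96/13) (10,12) (6,12)]

1. After x ≥ 6: [(6,152/13) (15,2) (20,5) (18,14) (15,17) (6,230/13)]
2. After x ≤ 10: [(6,152/13) (10,96/13) (10,226/13) (6,230/13)]
3. After y ≥ 3: [(6,152/13) (10,96/13) (10,226/13) (6,230/13)]
4. After y ≤ 12: [(6,12) (6,152/13) (10,96/13) (10,12)]
5. Canonical ring: [(6,152/13) (10,96/13) (10,12) (6,12)]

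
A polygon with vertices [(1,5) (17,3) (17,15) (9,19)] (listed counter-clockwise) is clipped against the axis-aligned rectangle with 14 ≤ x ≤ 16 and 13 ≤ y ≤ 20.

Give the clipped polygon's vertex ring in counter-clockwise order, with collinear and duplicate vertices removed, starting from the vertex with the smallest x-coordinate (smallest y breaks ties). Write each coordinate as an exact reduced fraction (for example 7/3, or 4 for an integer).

1. After x ≥ 14: [(14,27/8) (17,3) (17,15) (14,33/2)]
2. After x ≤ 16: [(14,27/8) (16,25/8) (16,31/2) (14,33/2)]
3. After y ≥ 13: [(14,13) (16,13) (16,31/2) (14,33/2)]
4. After y ≤ 20: [(14,13) (16,13) (16,31/2) (14,33/2)]
5. Canonical ring: [(14,13) (16,13) (16,31/2) (14,33/2)]

Clipped polygon: [(14,13) (16,13) (16,31/2) (14,33/2)]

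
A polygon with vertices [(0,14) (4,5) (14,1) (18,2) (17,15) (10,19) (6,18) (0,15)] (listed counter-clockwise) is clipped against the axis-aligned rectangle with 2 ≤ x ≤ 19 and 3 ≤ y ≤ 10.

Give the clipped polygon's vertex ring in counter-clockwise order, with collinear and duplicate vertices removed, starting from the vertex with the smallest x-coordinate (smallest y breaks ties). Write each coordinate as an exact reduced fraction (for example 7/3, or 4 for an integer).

Clipped polygon: [(2,19/2) (4,5) (9,3) (233/13,3) (226/13,10) (2,10)]

1. After x ≥ 2: [(2,19/2) (4,5) (14,1) (18,2) (17,15) (10,19) (6,18) (2,16)]
2. After x ≤ 19: [(2,19/2) (4,5) (14,1) (18,2) (17,15) (10,19) (6,18) (2,16)]
3. After y ≥ 3: [(2,19/2) (4,5) (9,3) (233/13,3) (17,15) (10,19) (6,18) (2,16)]
4. After y ≤ 10: [(2,10) (2,19/2) (4,5) (9,3) (233/13,3) (226/13,10)]
5. Canonical ring: [(2,19/2) (4,5) (9,3) (233/13,3) (226/13,10) (2,10)]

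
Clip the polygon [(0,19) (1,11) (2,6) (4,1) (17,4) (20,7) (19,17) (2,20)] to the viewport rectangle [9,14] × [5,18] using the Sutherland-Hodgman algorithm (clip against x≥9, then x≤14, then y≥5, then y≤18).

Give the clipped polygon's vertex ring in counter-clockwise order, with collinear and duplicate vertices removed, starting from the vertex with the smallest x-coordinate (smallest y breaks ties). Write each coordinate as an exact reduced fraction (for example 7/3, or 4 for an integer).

Clipped polygon: [(9,5) (14,5) (14,304/17) (40/3,18) (9,18)]

1. After x ≥ 9: [(9,28/13) (17,4) (20,7) (19,17) (9,319/17)]
2. After x ≤ 14: [(9,28/13) (14,43/13) (14,304/17) (9,319/17)]
3. After y ≥ 5: [(9,5) (14,5) (14,304/17) (9,319/17)]
4. After y ≤ 18: [(9,18) (9,5) (14,5) (14,304/17) (40/3,18)]
5. Canonical ring: [(9,5) (14,5) (14,304/17) (40/3,18) (9,18)]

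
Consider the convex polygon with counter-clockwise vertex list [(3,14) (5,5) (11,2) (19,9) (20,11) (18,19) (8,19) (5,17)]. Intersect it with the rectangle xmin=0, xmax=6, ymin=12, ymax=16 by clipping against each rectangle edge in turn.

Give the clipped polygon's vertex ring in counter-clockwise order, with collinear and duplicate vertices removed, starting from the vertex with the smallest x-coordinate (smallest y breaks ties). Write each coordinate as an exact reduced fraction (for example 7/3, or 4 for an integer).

1. After x ≥ 0: [(3,14) (5,5) (11,2) (19,9) (20,11) (18,19) (8,19) (5,17)]
2. After x ≤ 6: [(3,14) (5,5) (6,9/2) (6,53/3) (5,17)]
3. After y ≥ 12: [(3,14) (31/9,12) (6,12) (6,53/3) (5,17)]
4. After y ≤ 16: [(13/3,16) (3,14) (31/9,12) (6,12) (6,16)]
5. Canonical ring: [(3,14) (31/9,12) (6,12) (6,16) (13/3,16)]

Clipped polygon: [(3,14) (31/9,12) (6,12) (6,16) (13/3,16)]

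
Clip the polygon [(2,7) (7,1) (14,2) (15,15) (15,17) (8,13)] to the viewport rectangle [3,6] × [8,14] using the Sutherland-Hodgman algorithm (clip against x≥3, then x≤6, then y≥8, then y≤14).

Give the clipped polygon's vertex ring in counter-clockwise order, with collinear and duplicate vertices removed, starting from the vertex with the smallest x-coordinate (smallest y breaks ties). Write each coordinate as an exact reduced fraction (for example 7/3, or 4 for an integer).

Clipped polygon: [(3,8) (6,8) (6,11)]

1. After x ≥ 3: [(3,8) (3,29/5) (7,1) (14,2) (15,15) (15,17) (8,13)]
2. After x ≤ 6: [(6,11) (3,8) (3,29/5) (6,11/5)]
3. After y ≥ 8: [(6,8) (6,11) (3,8) (3,8)]
4. After y ≤ 14: [(6,8) (6,11) (3,8) (3,8)]
5. Canonical ring: [(3,8) (6,8) (6,11)]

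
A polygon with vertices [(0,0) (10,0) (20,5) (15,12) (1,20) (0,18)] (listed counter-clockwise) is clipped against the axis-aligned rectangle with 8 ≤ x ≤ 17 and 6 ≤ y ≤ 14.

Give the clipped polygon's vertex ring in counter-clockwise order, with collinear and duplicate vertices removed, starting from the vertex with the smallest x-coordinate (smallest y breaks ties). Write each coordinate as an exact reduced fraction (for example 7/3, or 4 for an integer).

1. After x ≥ 8: [(8,0) (10,0) (20,5) (15,12) (8,16)]
2. After x ≤ 17: [(8,0) (10,0) (17,7/2) (17,46/5) (15,12) (8,16)]
3. After y ≥ 6: [(8,6) (17,6) (17,46/5) (15,12) (8,16)]
4. After y ≤ 14: [(8,14) (8,6) (17,6) (17,46/5) (15,12) (23/2,14)]
5. Canonical ring: [(8,6) (17,6) (17,46/5) (15,12) (23/2,14) (8,14)]

Clipped polygon: [(8,6) (17,6) (17,46/5) (15,12) (23/2,14) (8,14)]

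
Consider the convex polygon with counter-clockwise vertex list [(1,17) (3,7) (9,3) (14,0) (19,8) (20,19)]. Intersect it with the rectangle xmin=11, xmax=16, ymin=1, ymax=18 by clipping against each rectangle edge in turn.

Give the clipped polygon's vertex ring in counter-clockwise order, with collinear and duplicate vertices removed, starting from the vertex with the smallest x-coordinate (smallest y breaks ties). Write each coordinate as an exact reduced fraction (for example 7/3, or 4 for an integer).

1. After x ≥ 11: [(11,343/19) (11,9/5) (14,0) (19,8) (20,19)]
2. After x ≤ 16: [(16,353/19) (11,343/19) (11,9/5) (14,0) (16,16/5)]
3. After y ≥ 1: [(16,353/19) (11,343/19) (11,9/5) (37/3,1) (117/8,1) (16,16/5)]
4. After y ≤ 18: [(16,18) (11,18) (11,9/5) (37/3,1) (117/8,1) (16,16/5)]
5. Canonical ring: [(11,9/5) (37/3,1) (117/8,1) (16,16/5) (16,18) (11,18)]

Clipped polygon: [(11,9/5) (37/3,1) (117/8,1) (16,16/5) (16,18) (11,18)]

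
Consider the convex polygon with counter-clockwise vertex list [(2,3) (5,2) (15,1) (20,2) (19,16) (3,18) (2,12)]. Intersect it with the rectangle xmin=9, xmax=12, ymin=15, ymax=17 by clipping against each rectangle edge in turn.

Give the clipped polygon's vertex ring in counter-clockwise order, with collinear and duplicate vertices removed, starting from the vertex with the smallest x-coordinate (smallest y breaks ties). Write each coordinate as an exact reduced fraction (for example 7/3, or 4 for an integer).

1. After x ≥ 9: [(9,8/5) (15,1) (20,2) (19,16) (9,69/4)]
2. After x ≤ 12: [(9,8/5) (12,13/10) (12,135/8) (9,69/4)]
3. After y ≥ 15: [(9,15) (12,15) (12,135/8) (9,69/4)]
4. After y ≤ 17: [(9,17) (9,15) (12,15) (12,135/8) (11,17)]
5. Canonical ring: [(9,15) (12,15) (12,135/8) (11,17) (9,17)]

Clipped polygon: [(9,15) (12,15) (12,135/8) (11,17) (9,17)]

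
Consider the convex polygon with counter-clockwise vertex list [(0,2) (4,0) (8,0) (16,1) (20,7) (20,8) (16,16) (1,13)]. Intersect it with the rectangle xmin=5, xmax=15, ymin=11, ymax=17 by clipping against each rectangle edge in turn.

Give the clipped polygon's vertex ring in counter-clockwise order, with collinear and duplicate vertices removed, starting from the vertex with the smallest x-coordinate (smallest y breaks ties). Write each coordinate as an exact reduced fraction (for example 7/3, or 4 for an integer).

Clipped polygon: [(5,11) (15,11) (15,79/5) (5,69/5)]

1. After x ≥ 5: [(5,0) (8,0) (16,1) (20,7) (20,8) (16,16) (5,69/5)]
2. After x ≤ 15: [(5,0) (8,0) (15,7/8) (15,79/5) (5,69/5)]
3. After y ≥ 11: [(5,11) (15,11) (15,79/5) (5,69/5)]
4. After y ≤ 17: [(5,11) (15,11) (15,79/5) (5,69/5)]
5. Canonical ring: [(5,11) (15,11) (15,79/5) (5,69/5)]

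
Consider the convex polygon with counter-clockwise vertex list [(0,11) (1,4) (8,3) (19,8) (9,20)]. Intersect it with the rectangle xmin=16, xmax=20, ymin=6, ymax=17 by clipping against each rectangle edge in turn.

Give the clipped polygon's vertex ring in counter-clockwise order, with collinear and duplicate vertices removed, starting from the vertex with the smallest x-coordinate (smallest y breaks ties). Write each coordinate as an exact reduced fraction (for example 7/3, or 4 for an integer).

1. After x ≥ 16: [(16,73/11) (19,8) (16,58/5)]
2. After x ≤ 20: [(16,73/11) (19,8) (16,58/5)]
3. After y ≥ 6: [(16,73/11) (19,8) (16,58/5)]
4. After y ≤ 17: [(16,73/11) (19,8) (16,58/5)]
5. Canonical ring: [(16,73/11) (19,8) (16,58/5)]

Clipped polygon: [(16,73/11) (19,8) (16,58/5)]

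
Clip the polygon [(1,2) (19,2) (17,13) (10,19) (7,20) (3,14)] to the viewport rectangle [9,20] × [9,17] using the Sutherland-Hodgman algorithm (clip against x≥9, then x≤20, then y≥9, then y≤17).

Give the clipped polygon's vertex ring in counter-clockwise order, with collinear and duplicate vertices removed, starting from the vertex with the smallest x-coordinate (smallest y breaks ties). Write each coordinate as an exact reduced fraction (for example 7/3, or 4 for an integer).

1. After x ≥ 9: [(9,2) (19,2) (17,13) (10,19) (9,58/3)]
2. After x ≤ 20: [(9,2) (19,2) (17,13) (10,19) (9,58/3)]
3. After y ≥ 9: [(9,9) (195/11,9) (17,13) (10,19) (9,58/3)]
4. After y ≤ 17: [(9,17) (9,9) (195/11,9) (17,13) (37/3,17)]
5. Canonical ring: [(9,9) (195/11,9) (17,13) (37/3,17) (9,17)]

Clipped polygon: [(9,9) (195/11,9) (17,13) (37/3,17) (9,17)]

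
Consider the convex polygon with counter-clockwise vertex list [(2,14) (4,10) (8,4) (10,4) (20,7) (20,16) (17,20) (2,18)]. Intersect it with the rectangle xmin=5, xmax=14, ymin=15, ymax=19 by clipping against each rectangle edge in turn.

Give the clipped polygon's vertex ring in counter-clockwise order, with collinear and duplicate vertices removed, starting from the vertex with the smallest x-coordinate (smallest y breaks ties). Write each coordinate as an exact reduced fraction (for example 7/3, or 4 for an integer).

Clipped polygon: [(5,15) (14,15) (14,19) (19/2,19) (5,92/5)]

1. After x ≥ 5: [(5,17/2) (8,4) (10,4) (20,7) (20,16) (17,20) (5,92/5)]
2. After x ≤ 14: [(5,17/2) (8,4) (10,4) (14,26/5) (14,98/5) (5,92/5)]
3. After y ≥ 15: [(5,15) (14,15) (14,98/5) (5,92/5)]
4. After y ≤ 19: [(5,15) (14,15) (14,19) (19/2,19) (5,92/5)]
5. Canonical ring: [(5,15) (14,15) (14,19) (19/2,19) (5,92/5)]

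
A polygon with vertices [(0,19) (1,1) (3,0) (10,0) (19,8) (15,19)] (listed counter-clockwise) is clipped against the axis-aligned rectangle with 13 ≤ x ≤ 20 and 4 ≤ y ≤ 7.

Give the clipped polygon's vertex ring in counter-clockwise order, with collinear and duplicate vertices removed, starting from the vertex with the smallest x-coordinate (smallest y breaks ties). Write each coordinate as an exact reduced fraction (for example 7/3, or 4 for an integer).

Clipped polygon: [(13,4) (29/2,4) (143/8,7) (13,7)]

1. After x ≥ 13: [(13,19) (13,8/3) (19,8) (15,19)]
2. After x ≤ 20: [(13,19) (13,8/3) (19,8) (15,19)]
3. After y ≥ 4: [(13,19) (13,4) (29/2,4) (19,8) (15,19)]
4. After y ≤ 7: [(13,7) (13,4) (29/2,4) (143/8,7)]
5. Canonical ring: [(13,4) (29/2,4) (143/8,7) (13,7)]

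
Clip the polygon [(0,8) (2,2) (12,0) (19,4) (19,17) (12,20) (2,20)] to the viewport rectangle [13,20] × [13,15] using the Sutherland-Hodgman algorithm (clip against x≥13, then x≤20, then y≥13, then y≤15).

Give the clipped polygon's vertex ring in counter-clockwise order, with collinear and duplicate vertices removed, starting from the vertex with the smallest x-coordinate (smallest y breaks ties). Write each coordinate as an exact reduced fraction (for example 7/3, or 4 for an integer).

1. After x ≥ 13: [(13,4/7) (19,4) (19,17) (13,137/7)]
2. After x ≤ 20: [(13,4/7) (19,4) (19,17) (13,137/7)]
3. After y ≥ 13: [(13,13) (19,13) (19,17) (13,137/7)]
4. After y ≤ 15: [(13,15) (13,13) (19,13) (19,15)]
5. Canonical ring: [(13,13) (19,13) (19,15) (13,15)]

Clipped polygon: [(13,13) (19,13) (19,15) (13,15)]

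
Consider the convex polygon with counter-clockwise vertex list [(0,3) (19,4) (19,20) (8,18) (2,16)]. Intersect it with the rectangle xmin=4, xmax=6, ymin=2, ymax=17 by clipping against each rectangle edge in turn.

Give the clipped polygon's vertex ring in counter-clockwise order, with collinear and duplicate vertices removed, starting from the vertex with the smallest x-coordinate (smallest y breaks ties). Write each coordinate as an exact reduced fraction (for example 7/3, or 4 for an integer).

1. After x ≥ 4: [(4,61/19) (19,4) (19,20) (8,18) (4,50/3)]
2. After x ≤ 6: [(4,61/19) (6,63/19) (6,52/3) (4,50/3)]
3. After y ≥ 2: [(4,61/19) (6,63/19) (6,52/3) (4,50/3)]
4. After y ≤ 17: [(4,61/19) (6,63/19) (6,17) (5,17) (4,50/3)]
5. Canonical ring: [(4,61/19) (6,63/19) (6,17) (5,17) (4,50/3)]

Clipped polygon: [(4,61/19) (6,63/19) (6,17) (5,17) (4,50/3)]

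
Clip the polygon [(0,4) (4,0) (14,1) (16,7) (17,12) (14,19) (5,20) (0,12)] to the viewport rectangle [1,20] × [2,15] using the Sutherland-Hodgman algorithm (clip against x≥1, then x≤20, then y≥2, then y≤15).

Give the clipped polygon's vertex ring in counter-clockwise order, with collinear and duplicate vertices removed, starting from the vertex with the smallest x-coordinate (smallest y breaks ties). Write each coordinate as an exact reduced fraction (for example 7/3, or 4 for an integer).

1. After x ≥ 1: [(1,3) (4,0) (14,1) (16,7) (17,12) (14,19) (5,20) (1,68/5)]
2. After x ≤ 20: [(1,3) (4,0) (14,1) (16,7) (17,12) (14,19) (5,20) (1,68/5)]
3. After y ≥ 2: [(1,3) (2,2) (43/3,2) (16,7) (17,12) (14,19) (5,20) (1,68/5)]
4. After y ≤ 15: [(1,3) (2,2) (43/3,2) (16,7) (17,12) (110/7,15) (15/8,15) (1,68/5)]
5. Canonical ring: [(1,3) (2,2) (43/3,2) (16,7) (17,12) (110/7,15) (15/8,15) (1,68/5)]

Clipped polygon: [(1,3) (2,2) (43/3,2) (16,7) (17,12) (110/7,15) (15/8,15) (1,68/5)]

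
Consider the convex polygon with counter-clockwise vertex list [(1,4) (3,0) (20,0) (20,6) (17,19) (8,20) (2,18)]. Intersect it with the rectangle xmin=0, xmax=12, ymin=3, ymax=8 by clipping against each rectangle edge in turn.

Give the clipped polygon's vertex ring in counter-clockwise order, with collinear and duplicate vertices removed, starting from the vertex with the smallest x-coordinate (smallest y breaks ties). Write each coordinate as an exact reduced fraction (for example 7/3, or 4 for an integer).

Clipped polygon: [(1,4) (3/2,3) (12,3) (12,8) (9/7,8)]

1. After x ≥ 0: [(1,4) (3,0) (20,0) (20,6) (17,19) (8,20) (2,18)]
2. After x ≤ 12: [(1,4) (3,0) (12,0) (12,176/9) (8,20) (2,18)]
3. After y ≥ 3: [(1,4) (3/2,3) (12,3) (12,176/9) (8,20) (2,18)]
4. After y ≤ 8: [(9/7,8) (1,4) (3/2,3) (12,3) (12,8)]
5. Canonical ring: [(1,4) (3/2,3) (12,3) (12,8) (9/7,8)]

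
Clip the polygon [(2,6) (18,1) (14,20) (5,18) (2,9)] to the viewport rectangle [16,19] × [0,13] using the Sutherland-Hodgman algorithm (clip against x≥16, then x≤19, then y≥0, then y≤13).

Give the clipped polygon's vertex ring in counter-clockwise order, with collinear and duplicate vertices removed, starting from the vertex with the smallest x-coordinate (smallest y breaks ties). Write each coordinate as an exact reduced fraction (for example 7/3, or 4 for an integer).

1. After x ≥ 16: [(16,13/8) (18,1) (16,21/2)]
2. After x ≤ 19: [(16,13/8) (18,1) (16,21/2)]
3. After y ≥ 0: [(16,13/8) (18,1) (16,21/2)]
4. After y ≤ 13: [(16,13/8) (18,1) (16,21/2)]
5. Canonical ring: [(16,13/8) (18,1) (16,21/2)]

Clipped polygon: [(16,13/8) (18,1) (16,21/2)]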